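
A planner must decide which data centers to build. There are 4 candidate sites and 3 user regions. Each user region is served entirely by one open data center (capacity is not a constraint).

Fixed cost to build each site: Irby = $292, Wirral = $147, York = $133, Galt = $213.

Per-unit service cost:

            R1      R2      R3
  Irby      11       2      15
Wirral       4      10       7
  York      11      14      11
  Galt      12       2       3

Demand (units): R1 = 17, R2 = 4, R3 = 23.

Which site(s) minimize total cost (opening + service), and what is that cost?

Open Wirral only; minimum total cost 416.

For any fixed open set, each user region goes to its cheapest open site; total = fixed + service.
{Wirral}: R1→Wirral 4·17=68, R2→Wirral 10·4=40, R3→Wirral 7·23=161. Service 269; fixed 147; total 416.
{Galt}: service 281 + fixed 213 = 494
{Wirral, Galt}: R1→Wirral 4·17=68, R2→Galt 2·4=8, R3→Galt 3·23=69. Service 145; fixed 360; total 505.
{Irby, Wirral, York, Galt}: R1→Wirral 4·17=68, R2→Irby 2·4=8, R3→Galt 3·23=69. Service 145; fixed 785; total 930.
(All 15 nonempty subsets were checked; Wirral only is lowest.)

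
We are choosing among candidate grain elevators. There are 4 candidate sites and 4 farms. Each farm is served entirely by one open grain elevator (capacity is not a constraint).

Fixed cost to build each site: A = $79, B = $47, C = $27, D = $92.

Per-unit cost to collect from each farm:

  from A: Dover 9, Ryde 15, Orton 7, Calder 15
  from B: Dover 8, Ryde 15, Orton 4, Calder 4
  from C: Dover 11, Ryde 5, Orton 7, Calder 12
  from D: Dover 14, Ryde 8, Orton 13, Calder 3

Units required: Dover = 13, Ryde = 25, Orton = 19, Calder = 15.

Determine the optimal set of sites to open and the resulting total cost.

Open B and C; minimum total cost 439.

For any fixed open set, each farm goes to its cheapest open site; total = fixed + service.
{B, C}: Dover→B 8·13=104, Ryde→C 5·25=125, Orton→B 4·19=76, Calder→B 4·15=60. Service 365; fixed 74; total 439.
{B, C, D}: service 350 + fixed 166 = 516
{A, B, C}: service 365 + fixed 153 = 518
{A, B, C, D}: service 350 + fixed 245 = 595
(All 15 nonempty subsets were checked; B and C is lowest.)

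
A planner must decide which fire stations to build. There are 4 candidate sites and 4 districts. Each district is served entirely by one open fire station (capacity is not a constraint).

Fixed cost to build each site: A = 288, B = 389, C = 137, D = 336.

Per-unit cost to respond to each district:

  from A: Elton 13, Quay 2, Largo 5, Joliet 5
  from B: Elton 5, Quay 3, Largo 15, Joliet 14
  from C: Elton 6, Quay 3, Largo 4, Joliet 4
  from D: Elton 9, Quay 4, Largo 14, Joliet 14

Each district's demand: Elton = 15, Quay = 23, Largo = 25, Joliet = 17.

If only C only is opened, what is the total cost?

Total cost: 464

Each district is assigned to its cheapest site among the open ones.
{C}: Elton→C 6·15=90, Quay→C 3·23=69, Largo→C 4·25=100, Joliet→C 4·17=68. Service 327; fixed 137; total 464.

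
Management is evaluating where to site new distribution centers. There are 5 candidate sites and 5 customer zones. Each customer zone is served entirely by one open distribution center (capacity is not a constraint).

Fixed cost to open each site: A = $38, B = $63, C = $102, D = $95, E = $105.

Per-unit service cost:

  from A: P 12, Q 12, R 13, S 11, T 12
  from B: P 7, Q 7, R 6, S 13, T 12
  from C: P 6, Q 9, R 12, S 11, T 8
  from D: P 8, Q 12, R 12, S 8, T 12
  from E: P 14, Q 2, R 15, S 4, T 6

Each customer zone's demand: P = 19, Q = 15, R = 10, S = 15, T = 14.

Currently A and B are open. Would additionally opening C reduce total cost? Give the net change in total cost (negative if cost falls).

No — net change +27 (cost rises by 27).

Current service cost with {A, B}: 631.
Adding C: each customer zone re-picks its cheapest; new service cost 556, saving 75.
Extra fixed cost: 102. Net change = 102 − 75 = 27.
(Totals: 732 → 759.)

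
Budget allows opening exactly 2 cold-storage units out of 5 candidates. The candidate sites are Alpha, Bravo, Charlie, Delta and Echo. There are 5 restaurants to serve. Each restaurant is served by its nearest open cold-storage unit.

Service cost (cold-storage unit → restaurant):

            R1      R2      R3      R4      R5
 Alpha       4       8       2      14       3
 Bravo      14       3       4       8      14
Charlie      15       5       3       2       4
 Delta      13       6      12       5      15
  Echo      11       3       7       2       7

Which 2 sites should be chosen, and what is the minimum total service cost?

With exactly 2 open, each restaurant uses its cheapest among the chosen.
{Alpha, Echo}: R1→Alpha 4, R2→Echo 3, R3→Alpha 2, R4→Echo 2, R5→Alpha 3. Service cost 14.
{Alpha, Charlie}: service cost 16
{Alpha, Bravo}: service cost 20
Among all 10 size-2 choices, {Alpha, Echo} is lowest.

Choose Alpha and Echo; total service cost 14.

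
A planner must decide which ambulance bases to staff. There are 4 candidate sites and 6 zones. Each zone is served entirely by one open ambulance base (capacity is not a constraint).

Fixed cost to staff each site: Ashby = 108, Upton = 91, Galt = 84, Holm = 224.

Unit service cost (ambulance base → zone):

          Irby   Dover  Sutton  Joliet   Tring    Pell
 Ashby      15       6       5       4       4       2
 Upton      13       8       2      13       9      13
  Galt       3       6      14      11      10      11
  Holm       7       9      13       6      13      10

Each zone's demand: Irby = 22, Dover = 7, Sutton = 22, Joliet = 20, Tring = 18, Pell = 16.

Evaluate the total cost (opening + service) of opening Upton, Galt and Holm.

Total cost: 993

Each zone is assigned to its cheapest site among the open ones.
{Upton, Galt, Holm}: Irby→Galt 3·22=66, Dover→Galt 6·7=42, Sutton→Upton 2·22=44, Joliet→Holm 6·20=120, Tring→Upton 9·18=162, Pell→Holm 10·16=160. Service 594; fixed 399; total 993.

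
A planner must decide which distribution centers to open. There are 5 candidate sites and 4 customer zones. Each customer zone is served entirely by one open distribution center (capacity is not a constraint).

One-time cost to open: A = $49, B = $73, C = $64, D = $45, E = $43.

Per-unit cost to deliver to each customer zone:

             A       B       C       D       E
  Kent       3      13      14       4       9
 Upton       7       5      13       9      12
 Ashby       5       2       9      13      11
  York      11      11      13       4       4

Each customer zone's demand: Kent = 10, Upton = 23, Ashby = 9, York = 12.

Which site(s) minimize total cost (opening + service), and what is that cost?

Open B and D; minimum total cost 339.

For any fixed open set, each customer zone goes to its cheapest open site; total = fixed + service.
{B, D}: Kent→D 4·10=40, Upton→B 5·23=115, Ashby→B 2·9=18, York→D 4·12=48. Service 221; fixed 118; total 339.
{A, B, E}: Kent→A 3·10=30, Upton→B 5·23=115, Ashby→B 2·9=18, York→E 4·12=48. Service 211; fixed 165; total 376.
{A, E}: Kent→A 3·10=30, Upton→A 7·23=161, Ashby→A 5·9=45, York→E 4·12=48. Service 284; fixed 92; total 376.
{A, B, C, D, E}: service 211 + fixed 274 = 485
No other subset beats 339.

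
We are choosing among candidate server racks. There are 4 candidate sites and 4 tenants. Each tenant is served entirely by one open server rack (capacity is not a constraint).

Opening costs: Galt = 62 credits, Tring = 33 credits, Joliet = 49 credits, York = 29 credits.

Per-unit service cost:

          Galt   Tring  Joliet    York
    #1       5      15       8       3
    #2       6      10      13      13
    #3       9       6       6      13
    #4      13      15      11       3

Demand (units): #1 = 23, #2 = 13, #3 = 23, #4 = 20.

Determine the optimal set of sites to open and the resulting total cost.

Open Tring and York; minimum total cost 459.

For any fixed open set, each tenant goes to its cheapest open site; total = fixed + service.
{Tring, York}: #1→York 3·23=69, #2→Tring 10·13=130, #3→Tring 6·23=138, #4→York 3·20=60. Service 397; fixed 62; total 459.
{Galt, Tring, York}: #1→York 3·23=69, #2→Galt 6·13=78, #3→Tring 6·23=138, #4→York 3·20=60. Service 345; fixed 124; total 469.
{Galt, Joliet, York}: service 345 + fixed 140 = 485
{Galt, Tring, Joliet, York}: #1→York 3·23=69, #2→Galt 6·13=78, #3→Tring 6·23=138, #4→York 3·20=60. Service 345; fixed 173; total 518.
No other subset beats 459.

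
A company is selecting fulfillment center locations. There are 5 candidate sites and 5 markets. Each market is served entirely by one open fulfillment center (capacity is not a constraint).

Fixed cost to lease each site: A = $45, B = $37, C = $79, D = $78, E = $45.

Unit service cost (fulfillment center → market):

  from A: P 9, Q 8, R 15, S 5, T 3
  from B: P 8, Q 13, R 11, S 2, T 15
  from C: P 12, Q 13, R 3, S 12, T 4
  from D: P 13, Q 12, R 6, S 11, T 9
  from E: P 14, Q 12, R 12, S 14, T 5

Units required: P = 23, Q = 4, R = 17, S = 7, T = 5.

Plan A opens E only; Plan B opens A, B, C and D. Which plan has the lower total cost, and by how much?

Plan A: {E}: P→E 14·23=322, Q→E 12·4=48, R→E 12·17=204, S→E 14·7=98, T→E 5·5=25. Service 697; fixed 45; total 742.
Plan B: {A, B, C, D}: P→B 8·23=184, Q→A 8·4=32, R→C 3·17=51, S→B 2·7=14, T→A 3·5=15. Service 296; fixed 239; total 535.
Difference: |742 − 535| = 207.

Plan B is cheaper by 207.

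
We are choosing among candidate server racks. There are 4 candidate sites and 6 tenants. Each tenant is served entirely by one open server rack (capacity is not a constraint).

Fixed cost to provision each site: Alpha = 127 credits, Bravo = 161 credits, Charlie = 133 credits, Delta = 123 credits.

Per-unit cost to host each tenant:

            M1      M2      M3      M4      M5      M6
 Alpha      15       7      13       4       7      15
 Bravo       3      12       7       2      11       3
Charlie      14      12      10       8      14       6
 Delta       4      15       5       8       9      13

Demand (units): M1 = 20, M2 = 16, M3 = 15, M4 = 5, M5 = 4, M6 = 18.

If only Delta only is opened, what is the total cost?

Each tenant is assigned to its cheapest site among the open ones.
{Delta}: M1→Delta 4·20=80, M2→Delta 15·16=240, M3→Delta 5·15=75, M4→Delta 8·5=40, M5→Delta 9·4=36, M6→Delta 13·18=234. Service 705; fixed 123; total 828.

Total cost: 828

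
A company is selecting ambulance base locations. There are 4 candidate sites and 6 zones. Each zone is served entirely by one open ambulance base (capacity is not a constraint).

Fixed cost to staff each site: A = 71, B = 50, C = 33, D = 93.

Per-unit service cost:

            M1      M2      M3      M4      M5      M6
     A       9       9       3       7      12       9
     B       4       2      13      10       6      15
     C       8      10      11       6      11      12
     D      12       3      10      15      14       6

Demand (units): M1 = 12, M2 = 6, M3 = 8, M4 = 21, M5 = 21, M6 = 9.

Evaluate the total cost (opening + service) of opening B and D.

Each zone is assigned to its cheapest site among the open ones.
{B, D}: M1→B 4·12=48, M2→B 2·6=12, M3→D 10·8=80, M4→B 10·21=210, M5→B 6·21=126, M6→D 6·9=54. Service 530; fixed 143; total 673.

Total cost: 673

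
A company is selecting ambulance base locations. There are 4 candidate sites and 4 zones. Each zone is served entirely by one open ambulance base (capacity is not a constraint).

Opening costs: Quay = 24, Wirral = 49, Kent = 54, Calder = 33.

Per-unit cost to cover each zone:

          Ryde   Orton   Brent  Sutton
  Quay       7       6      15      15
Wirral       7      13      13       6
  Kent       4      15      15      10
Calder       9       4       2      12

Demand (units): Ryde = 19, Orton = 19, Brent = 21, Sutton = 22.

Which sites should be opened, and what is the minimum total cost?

For any fixed open set, each zone goes to its cheapest open site; total = fixed + service.
{Wirral, Kent, Calder}: Ryde→Kent 4·19=76, Orton→Calder 4·19=76, Brent→Calder 2·21=42, Sutton→Wirral 6·22=132. Service 326; fixed 136; total 462.
{Wirral, Calder}: service 383 + fixed 82 = 465
{Quay, Wirral, Kent, Calder}: service 326 + fixed 160 = 486
{Quay}: service 892 + fixed 24 = 916
(All 15 nonempty subsets were checked; Wirral, Kent and Calder is lowest.)

Open Wirral, Kent and Calder; minimum total cost 462.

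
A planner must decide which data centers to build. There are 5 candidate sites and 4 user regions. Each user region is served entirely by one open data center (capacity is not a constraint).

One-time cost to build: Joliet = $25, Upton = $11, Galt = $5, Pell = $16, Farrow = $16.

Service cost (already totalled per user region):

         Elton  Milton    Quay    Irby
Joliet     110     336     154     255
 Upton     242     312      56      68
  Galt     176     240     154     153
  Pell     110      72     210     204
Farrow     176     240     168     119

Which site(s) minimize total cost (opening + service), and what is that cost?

Open Upton and Pell; minimum total cost 333.

For any fixed open set, each user region goes to its cheapest open site; total = fixed + service.
{Upton, Pell}: Elton→Pell 110, Milton→Pell 72, Quay→Upton 56, Irby→Upton 68. Service 306; fixed 27; total 333.
{Upton, Galt, Pell}: service 306 + fixed 32 = 338
{Upton, Pell, Farrow}: Elton→Pell 110, Milton→Pell 72, Quay→Upton 56, Irby→Upton 68. Service 306; fixed 43; total 349.
{Joliet, Upton, Galt, Pell, Farrow}: service 306 + fixed 73 = 379
No other subset beats 333.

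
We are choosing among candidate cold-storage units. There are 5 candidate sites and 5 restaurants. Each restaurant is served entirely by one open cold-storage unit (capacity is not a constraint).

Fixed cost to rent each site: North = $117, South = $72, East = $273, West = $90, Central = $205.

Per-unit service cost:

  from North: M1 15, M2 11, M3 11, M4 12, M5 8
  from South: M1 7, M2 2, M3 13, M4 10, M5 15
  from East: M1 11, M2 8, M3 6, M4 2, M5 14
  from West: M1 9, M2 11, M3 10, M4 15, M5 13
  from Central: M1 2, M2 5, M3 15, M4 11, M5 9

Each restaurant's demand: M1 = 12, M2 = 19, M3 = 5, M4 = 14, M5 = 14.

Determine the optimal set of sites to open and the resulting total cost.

Open South only; minimum total cost 609.

For any fixed open set, each restaurant goes to its cheapest open site; total = fixed + service.
{South}: M1→South 7·12=84, M2→South 2·19=38, M3→South 13·5=65, M4→South 10·14=140, M5→South 15·14=210. Service 537; fixed 72; total 609.
{North, South}: M1→South 7·12=84, M2→South 2·19=38, M3→North 11·5=55, M4→South 10·14=140, M5→North 8·14=112. Service 429; fixed 189; total 618.
{South, West}: service 494 + fixed 162 = 656
{North, South, East, West, Central}: M1→Central 2·12=24, M2→South 2·19=38, M3→East 6·5=30, M4→East 2·14=28, M5→North 8·14=112. Service 232; fixed 757; total 989.
No other subset beats 609.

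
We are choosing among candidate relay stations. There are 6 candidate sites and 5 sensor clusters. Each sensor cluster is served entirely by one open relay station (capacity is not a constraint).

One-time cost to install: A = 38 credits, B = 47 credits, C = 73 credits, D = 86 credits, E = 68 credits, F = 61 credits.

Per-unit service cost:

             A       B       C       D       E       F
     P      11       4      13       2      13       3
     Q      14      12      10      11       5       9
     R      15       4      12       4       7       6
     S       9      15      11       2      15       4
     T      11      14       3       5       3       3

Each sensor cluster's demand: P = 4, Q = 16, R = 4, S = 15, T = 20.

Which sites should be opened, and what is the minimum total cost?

Open D and E; minimum total cost 348.

For any fixed open set, each sensor cluster goes to its cheapest open site; total = fixed + service.
{D, E}: P→D 2·4=8, Q→E 5·16=80, R→D 4·4=16, S→D 2·15=30, T→E 3·20=60. Service 194; fixed 154; total 348.
{F}: service 300 + fixed 61 = 361
{E, F}: service 236 + fixed 129 = 365
{A, B, C, D, E, F}: P→D 2·4=8, Q→E 5·16=80, R→B 4·4=16, S→D 2·15=30, T→C 3·20=60. Service 194; fixed 373; total 567.
No other subset beats 348.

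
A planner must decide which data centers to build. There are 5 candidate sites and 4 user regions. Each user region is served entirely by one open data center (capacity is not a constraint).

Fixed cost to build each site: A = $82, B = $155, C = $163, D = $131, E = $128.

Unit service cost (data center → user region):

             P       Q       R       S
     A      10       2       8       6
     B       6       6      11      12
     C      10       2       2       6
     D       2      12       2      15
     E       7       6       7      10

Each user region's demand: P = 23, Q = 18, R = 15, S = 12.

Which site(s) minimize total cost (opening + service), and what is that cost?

Open A and D; minimum total cost 397.

For any fixed open set, each user region goes to its cheapest open site; total = fixed + service.
{A, D}: P→D 2·23=46, Q→A 2·18=36, R→D 2·15=30, S→A 6·12=72. Service 184; fixed 213; total 397.
{C, D}: service 184 + fixed 294 = 478
{A, D, E}: P→D 2·23=46, Q→A 2·18=36, R→D 2·15=30, S→A 6·12=72. Service 184; fixed 341; total 525.
{A, B, C, D, E}: service 184 + fixed 659 = 843
No other subset beats 397.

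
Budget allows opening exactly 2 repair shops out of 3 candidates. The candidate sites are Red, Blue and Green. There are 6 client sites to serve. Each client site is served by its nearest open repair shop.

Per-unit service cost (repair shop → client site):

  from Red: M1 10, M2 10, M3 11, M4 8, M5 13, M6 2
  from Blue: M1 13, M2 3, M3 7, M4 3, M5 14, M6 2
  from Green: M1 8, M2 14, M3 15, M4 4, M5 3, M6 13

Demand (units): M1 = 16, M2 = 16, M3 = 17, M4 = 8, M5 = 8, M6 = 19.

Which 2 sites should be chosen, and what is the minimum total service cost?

With exactly 2 open, each client site uses its cheapest among the chosen.
{Blue, Green}: M1→Green 8·16=128, M2→Blue 3·16=48, M3→Blue 7·17=119, M4→Blue 3·8=24, M5→Green 3·8=24, M6→Blue 2·19=38. Service cost 381.
{Red, Blue}: service cost 493
{Red, Green}: service cost 569
Among all 3 size-2 choices, {Blue, Green} is lowest.

Choose Blue and Green; total service cost 381.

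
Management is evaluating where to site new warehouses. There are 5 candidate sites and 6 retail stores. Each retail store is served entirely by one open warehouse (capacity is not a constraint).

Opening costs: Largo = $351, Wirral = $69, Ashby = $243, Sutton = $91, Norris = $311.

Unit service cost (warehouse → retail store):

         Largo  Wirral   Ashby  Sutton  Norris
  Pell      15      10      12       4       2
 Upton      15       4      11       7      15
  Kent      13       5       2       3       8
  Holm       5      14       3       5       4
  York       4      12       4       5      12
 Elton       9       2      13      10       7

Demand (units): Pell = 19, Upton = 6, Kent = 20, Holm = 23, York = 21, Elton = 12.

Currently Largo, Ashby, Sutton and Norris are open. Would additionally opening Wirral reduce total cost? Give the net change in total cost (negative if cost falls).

Current service cost with {Largo, Ashby, Sutton, Norris}: 357.
Adding Wirral: each retail store re-picks its cheapest; new service cost 279, saving 78.
Extra fixed cost: 69. Net change = 69 − 78 = -9.
(Totals: 1353 → 1344.)

Yes — net change −9 (cost falls by 9).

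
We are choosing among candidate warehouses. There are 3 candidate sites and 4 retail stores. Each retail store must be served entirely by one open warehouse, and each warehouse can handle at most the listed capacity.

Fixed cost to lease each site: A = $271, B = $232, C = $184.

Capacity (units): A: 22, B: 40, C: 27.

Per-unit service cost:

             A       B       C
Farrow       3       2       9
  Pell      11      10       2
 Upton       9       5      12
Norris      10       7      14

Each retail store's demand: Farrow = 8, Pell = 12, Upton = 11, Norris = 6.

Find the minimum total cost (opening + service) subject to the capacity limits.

Open {B}: Farrow→B 2·8=16, Pell→B 10·12=120, Upton→B 5·11=55, Norris→B 7·6=42.
Loads: B carries 37/40. Service 233; fixed 232; total 465.
Next best feasible plan costs 553.

Minimum total cost: 465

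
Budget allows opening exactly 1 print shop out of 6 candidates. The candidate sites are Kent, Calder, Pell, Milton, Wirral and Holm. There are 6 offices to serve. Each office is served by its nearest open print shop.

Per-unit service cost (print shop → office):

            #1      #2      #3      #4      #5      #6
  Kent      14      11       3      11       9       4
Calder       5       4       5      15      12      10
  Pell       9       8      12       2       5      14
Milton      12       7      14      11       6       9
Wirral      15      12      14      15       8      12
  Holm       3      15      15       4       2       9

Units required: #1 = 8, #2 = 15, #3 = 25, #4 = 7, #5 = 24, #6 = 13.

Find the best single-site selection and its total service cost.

Choose Kent only; total service cost 697.

With exactly 1 open, each office uses its cheapest among the chosen.
{Kent}: #1→Kent 14·8=112, #2→Kent 11·15=165, #3→Kent 3·25=75, #4→Kent 11·7=77, #5→Kent 9·24=216, #6→Kent 4·13=52. Service cost 697.
{Calder}: service cost 748
{Pell}: service cost 808
Among all 6 size-1 choices, {Kent} is lowest.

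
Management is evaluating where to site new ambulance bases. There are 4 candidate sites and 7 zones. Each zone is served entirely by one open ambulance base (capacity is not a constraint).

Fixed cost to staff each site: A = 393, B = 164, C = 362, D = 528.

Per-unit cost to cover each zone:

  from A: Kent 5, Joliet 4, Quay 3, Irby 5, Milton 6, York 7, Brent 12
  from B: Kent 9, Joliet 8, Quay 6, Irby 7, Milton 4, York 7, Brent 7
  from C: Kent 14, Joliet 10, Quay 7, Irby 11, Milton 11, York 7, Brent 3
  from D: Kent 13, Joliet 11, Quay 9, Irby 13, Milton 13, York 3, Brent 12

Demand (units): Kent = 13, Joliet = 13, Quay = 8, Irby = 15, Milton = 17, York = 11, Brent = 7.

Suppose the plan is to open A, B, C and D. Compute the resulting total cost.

Each zone is assigned to its cheapest site among the open ones.
{A, B, C, D}: Kent→A 5·13=65, Joliet→A 4·13=52, Quay→A 3·8=24, Irby→A 5·15=75, Milton→B 4·17=68, York→D 3·11=33, Brent→C 3·7=21. Service 338; fixed 1447; total 1785.

Total cost: 1785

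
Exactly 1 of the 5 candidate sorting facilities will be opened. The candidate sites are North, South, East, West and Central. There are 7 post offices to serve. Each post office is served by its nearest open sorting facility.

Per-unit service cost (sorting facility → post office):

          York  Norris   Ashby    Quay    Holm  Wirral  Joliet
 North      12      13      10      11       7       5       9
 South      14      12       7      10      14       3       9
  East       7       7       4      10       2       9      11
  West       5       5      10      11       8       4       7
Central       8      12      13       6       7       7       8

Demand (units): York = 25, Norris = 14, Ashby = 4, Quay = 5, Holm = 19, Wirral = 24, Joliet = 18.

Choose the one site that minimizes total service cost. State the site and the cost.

Choose West only; total service cost 664.

With exactly 1 open, each post office uses its cheapest among the chosen.
{West}: York→West 5·25=125, Norris→West 5·14=70, Ashby→West 10·4=40, Quay→West 11·5=55, Holm→West 8·19=152, Wirral→West 4·24=96, Joliet→West 7·18=126. Service cost 664.
{East}: service cost 791
{Central}: service cost 895
Among all 5 size-1 choices, {West} is lowest.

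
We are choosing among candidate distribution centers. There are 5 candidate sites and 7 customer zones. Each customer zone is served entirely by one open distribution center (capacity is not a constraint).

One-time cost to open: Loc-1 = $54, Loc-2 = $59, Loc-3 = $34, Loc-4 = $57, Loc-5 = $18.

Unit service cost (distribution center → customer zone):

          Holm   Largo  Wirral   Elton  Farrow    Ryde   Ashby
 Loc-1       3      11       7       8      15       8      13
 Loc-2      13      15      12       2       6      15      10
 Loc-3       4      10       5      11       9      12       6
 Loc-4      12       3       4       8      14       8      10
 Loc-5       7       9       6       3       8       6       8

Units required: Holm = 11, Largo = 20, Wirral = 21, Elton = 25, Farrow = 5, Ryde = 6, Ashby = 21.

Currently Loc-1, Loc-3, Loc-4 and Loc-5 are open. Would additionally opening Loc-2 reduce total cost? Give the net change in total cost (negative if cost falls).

No — net change +24 (cost rises by 24).

Current service cost with {Loc-1, Loc-3, Loc-4, Loc-5}: 454.
Adding Loc-2: each customer zone re-picks its cheapest; new service cost 419, saving 35.
Extra fixed cost: 59. Net change = 59 − 35 = 24.
(Totals: 617 → 641.)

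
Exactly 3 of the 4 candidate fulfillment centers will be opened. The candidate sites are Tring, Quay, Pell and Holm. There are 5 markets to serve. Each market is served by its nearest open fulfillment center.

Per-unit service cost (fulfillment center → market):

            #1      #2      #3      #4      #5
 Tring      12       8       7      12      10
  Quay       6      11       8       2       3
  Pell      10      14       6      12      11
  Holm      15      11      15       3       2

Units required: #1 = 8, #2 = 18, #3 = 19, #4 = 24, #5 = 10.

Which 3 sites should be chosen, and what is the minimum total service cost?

Choose Tring, Quay and Pell; total service cost 384.

With exactly 3 open, each market uses its cheapest among the chosen.
{Tring, Quay, Pell}: #1→Quay 6·8=48, #2→Tring 8·18=144, #3→Pell 6·19=114, #4→Quay 2·24=48, #5→Quay 3·10=30. Service cost 384.
{Tring, Quay, Holm}: service cost 393
{Quay, Pell, Holm}: service cost 428
Among all 4 size-3 choices, {Tring, Quay, Pell} is lowest.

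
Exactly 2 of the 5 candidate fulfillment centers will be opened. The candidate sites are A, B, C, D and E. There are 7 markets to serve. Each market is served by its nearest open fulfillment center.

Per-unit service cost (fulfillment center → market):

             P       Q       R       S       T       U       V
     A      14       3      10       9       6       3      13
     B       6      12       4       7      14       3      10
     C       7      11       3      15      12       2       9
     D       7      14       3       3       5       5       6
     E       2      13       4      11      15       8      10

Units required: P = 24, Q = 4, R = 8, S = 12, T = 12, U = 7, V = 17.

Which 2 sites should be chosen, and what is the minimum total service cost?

Choose D and E; total service cost 357.

With exactly 2 open, each market uses its cheapest among the chosen.
{D, E}: P→E 2·24=48, Q→E 13·4=52, R→D 3·8=24, S→D 3·12=36, T→D 5·12=60, U→D 5·7=35, V→D 6·17=102. Service cost 357.
{A, D}: service cost 423
{B, D}: service cost 435
Among all 10 size-2 choices, {D, E} is lowest.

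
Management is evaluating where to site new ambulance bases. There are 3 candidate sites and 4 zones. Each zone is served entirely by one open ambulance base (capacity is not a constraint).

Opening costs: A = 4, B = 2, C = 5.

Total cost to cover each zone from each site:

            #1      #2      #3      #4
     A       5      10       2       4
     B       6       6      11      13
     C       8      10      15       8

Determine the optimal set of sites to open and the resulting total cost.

For any fixed open set, each zone goes to its cheapest open site; total = fixed + service.
{A, B}: #1→A 5, #2→B 6, #3→A 2, #4→A 4. Service 17; fixed 6; total 23.
{A}: #1→A 5, #2→A 10, #3→A 2, #4→A 4. Service 21; fixed 4; total 25.
{A, B, C}: #1→A 5, #2→B 6, #3→A 2, #4→A 4. Service 17; fixed 11; total 28.
{B}: #1→B 6, #2→B 6, #3→B 11, #4→B 13. Service 36; fixed 2; total 38.
No other subset beats 23.

Open A and B; minimum total cost 23.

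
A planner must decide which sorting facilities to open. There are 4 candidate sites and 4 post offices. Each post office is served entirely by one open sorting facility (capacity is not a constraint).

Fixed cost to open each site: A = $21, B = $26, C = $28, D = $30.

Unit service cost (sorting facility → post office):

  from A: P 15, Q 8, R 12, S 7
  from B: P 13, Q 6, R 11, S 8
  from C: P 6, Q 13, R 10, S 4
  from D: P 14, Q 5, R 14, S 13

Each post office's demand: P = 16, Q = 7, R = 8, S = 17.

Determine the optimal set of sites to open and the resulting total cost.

For any fixed open set, each post office goes to its cheapest open site; total = fixed + service.
{C, D}: P→C 6·16=96, Q→D 5·7=35, R→C 10·8=80, S→C 4·17=68. Service 279; fixed 58; total 337.
{B, C}: service 286 + fixed 54 = 340
{A, C}: service 300 + fixed 49 = 349
{A, B, C, D}: service 279 + fixed 105 = 384
(All 15 nonempty subsets were checked; C and D is lowest.)

Open C and D; minimum total cost 337.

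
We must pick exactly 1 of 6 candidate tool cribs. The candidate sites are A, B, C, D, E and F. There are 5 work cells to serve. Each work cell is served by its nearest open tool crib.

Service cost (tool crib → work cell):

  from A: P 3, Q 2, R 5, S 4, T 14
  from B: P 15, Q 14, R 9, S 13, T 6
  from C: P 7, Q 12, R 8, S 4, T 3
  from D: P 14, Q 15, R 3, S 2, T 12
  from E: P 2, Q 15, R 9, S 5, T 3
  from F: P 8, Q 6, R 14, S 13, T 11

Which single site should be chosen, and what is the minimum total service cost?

Choose A only; total service cost 28.

With exactly 1 open, each work cell uses its cheapest among the chosen.
{A}: P→A 3, Q→A 2, R→A 5, S→A 4, T→A 14. Service cost 28.
{C}: service cost 34
{E}: service cost 34
Among all 6 size-1 choices, {A} is lowest.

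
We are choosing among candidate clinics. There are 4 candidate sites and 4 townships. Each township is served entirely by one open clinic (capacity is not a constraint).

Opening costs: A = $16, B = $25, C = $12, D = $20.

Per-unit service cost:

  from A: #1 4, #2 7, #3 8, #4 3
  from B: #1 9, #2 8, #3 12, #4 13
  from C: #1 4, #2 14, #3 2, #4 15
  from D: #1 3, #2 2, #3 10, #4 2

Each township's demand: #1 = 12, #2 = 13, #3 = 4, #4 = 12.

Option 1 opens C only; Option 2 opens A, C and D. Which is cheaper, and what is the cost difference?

Option 1: {C}: #1→C 4·12=48, #2→C 14·13=182, #3→C 2·4=8, #4→C 15·12=180. Service 418; fixed 12; total 430.
Option 2: {A, C, D}: #1→D 3·12=36, #2→D 2·13=26, #3→C 2·4=8, #4→D 2·12=24. Service 94; fixed 48; total 142.
Difference: |430 − 142| = 288.

Option 2 is cheaper by 288.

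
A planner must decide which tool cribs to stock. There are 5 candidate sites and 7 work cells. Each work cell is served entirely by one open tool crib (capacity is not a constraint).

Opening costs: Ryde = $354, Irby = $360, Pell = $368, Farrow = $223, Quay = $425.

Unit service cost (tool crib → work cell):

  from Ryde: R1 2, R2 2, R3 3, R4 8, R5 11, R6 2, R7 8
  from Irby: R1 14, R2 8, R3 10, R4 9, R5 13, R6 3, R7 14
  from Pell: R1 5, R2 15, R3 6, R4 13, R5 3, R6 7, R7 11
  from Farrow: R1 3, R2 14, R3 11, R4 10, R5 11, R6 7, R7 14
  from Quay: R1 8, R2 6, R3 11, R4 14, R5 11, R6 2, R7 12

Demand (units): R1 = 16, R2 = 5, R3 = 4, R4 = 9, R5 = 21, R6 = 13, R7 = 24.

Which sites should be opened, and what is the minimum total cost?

For any fixed open set, each work cell goes to its cheapest open site; total = fixed + service.
{Ryde}: R1→Ryde 2·16=32, R2→Ryde 2·5=10, R3→Ryde 3·4=12, R4→Ryde 8·9=72, R5→Ryde 11·21=231, R6→Ryde 2·13=26, R7→Ryde 8·24=192. Service 575; fixed 354; total 929.
{Pell}: R1→Pell 5·16=80, R2→Pell 15·5=75, R3→Pell 6·4=24, R4→Pell 13·9=117, R5→Pell 3·21=63, R6→Pell 7·13=91, R7→Pell 11·24=264. Service 714; fixed 368; total 1082.
{Ryde, Pell}: service 407 + fixed 722 = 1129
{Ryde, Irby, Pell, Farrow, Quay}: R1→Ryde 2·16=32, R2→Ryde 2·5=10, R3→Ryde 3·4=12, R4→Ryde 8·9=72, R5→Pell 3·21=63, R6→Ryde 2·13=26, R7→Ryde 8·24=192. Service 407; fixed 1730; total 2137.
No other subset beats 929.

Open Ryde only; minimum total cost 929.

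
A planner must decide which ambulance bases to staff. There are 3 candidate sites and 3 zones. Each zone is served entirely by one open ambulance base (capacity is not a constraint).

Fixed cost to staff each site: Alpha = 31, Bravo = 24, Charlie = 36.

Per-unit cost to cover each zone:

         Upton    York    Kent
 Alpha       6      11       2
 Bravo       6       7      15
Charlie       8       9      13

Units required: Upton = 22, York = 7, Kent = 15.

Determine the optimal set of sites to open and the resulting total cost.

For any fixed open set, each zone goes to its cheapest open site; total = fixed + service.
{Alpha, Bravo}: Upton→Alpha 6·22=132, York→Bravo 7·7=49, Kent→Alpha 2·15=30. Service 211; fixed 55; total 266.
{Alpha}: service 239 + fixed 31 = 270
{Alpha, Charlie}: Upton→Alpha 6·22=132, York→Charlie 9·7=63, Kent→Alpha 2·15=30. Service 225; fixed 67; total 292.
{Alpha, Bravo, Charlie}: service 211 + fixed 91 = 302
No other subset beats 266.

Open Alpha and Bravo; minimum total cost 266.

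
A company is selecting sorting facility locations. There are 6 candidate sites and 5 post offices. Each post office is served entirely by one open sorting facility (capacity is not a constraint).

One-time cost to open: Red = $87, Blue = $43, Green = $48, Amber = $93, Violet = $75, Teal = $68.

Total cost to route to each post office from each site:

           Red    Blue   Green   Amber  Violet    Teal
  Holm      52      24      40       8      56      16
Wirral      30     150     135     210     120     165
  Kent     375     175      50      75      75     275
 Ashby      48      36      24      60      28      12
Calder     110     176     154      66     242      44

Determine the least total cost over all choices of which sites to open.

Minimum total cost: 355

For any fixed open set, each post office goes to its cheapest open site; total = fixed + service.
{Red, Green, Teal}: Holm→Teal 16, Wirral→Red 30, Kent→Green 50, Ashby→Teal 12, Calder→Teal 44. Service 152; fixed 203; total 355.
{Green, Teal}: Holm→Teal 16, Wirral→Green 135, Kent→Green 50, Ashby→Teal 12, Calder→Teal 44. Service 257; fixed 116; total 373.
{Red, Green}: service 254 + fixed 135 = 389
{Red, Blue, Green, Amber, Violet, Teal}: Holm→Amber 8, Wirral→Red 30, Kent→Green 50, Ashby→Teal 12, Calder→Teal 44. Service 144; fixed 414; total 558.
No other subset beats 355.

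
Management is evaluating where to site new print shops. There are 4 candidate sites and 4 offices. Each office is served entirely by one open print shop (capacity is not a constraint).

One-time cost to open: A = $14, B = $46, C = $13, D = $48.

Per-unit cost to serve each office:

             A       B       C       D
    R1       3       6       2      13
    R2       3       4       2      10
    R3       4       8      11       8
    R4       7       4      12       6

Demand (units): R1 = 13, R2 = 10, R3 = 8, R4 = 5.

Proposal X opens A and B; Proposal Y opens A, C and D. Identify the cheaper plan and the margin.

Proposal X is cheaper by 2.

Proposal X: {A, B}: R1→A 3·13=39, R2→A 3·10=30, R3→A 4·8=32, R4→B 4·5=20. Service 121; fixed 60; total 181.
Proposal Y: {A, C, D}: R1→C 2·13=26, R2→C 2·10=20, R3→A 4·8=32, R4→D 6·5=30. Service 108; fixed 75; total 183.
Difference: |181 − 183| = 2.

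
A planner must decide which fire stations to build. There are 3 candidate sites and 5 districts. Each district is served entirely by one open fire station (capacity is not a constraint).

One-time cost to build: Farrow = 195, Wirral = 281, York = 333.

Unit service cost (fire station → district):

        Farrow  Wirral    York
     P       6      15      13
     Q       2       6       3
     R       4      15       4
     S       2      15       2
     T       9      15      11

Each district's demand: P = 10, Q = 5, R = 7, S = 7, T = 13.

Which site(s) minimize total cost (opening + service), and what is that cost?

For any fixed open set, each district goes to its cheapest open site; total = fixed + service.
{Farrow}: P→Farrow 6·10=60, Q→Farrow 2·5=10, R→Farrow 4·7=28, S→Farrow 2·7=14, T→Farrow 9·13=117. Service 229; fixed 195; total 424.
{York}: service 330 + fixed 333 = 663
{Farrow, Wirral}: service 229 + fixed 476 = 705
{Farrow, Wirral, York}: P→Farrow 6·10=60, Q→Farrow 2·5=10, R→Farrow 4·7=28, S→Farrow 2·7=14, T→Farrow 9·13=117. Service 229; fixed 809; total 1038.
No other subset beats 424.

Open Farrow only; minimum total cost 424.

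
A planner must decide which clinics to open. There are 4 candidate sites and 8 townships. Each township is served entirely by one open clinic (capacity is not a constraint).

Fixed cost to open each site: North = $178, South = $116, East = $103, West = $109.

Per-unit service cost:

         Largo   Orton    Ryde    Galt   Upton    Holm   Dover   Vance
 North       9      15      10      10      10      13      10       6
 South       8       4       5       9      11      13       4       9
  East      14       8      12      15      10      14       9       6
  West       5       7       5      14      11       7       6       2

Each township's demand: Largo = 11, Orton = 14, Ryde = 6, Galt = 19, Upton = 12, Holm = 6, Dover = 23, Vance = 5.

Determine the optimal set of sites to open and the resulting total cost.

Open South only; minimum total cost 808.

For any fixed open set, each township goes to its cheapest open site; total = fixed + service.
{South}: Largo→South 8·11=88, Orton→South 4·14=56, Ryde→South 5·6=30, Galt→South 9·19=171, Upton→South 11·12=132, Holm→South 13·6=78, Dover→South 4·23=92, Vance→South 9·5=45. Service 692; fixed 116; total 808.
{South, West}: Largo→West 5·11=55, Orton→South 4·14=56, Ryde→South 5·6=30, Galt→South 9·19=171, Upton→South 11·12=132, Holm→West 7·6=42, Dover→South 4·23=92, Vance→West 2·5=10. Service 588; fixed 225; total 813.
{West}: service 771 + fixed 109 = 880
{North, South, East, West}: service 576 + fixed 506 = 1082
No other subset beats 808.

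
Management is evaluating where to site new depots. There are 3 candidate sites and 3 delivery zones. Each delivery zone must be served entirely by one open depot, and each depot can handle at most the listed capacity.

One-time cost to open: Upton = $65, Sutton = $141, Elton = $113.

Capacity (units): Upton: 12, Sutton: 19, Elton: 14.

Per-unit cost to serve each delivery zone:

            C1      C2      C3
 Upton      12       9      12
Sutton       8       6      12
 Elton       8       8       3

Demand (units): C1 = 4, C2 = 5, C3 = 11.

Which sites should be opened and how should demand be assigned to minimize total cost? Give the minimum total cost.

Minimum total cost: 304

Open {Upton, Elton}: C1→Upton 12·4=48, C2→Upton 9·5=45, C3→Elton 3·11=33.
Loads: Upton carries 9/12, Elton carries 11/14. Service 126; fixed 178; total 304.
Next best feasible plan costs 349.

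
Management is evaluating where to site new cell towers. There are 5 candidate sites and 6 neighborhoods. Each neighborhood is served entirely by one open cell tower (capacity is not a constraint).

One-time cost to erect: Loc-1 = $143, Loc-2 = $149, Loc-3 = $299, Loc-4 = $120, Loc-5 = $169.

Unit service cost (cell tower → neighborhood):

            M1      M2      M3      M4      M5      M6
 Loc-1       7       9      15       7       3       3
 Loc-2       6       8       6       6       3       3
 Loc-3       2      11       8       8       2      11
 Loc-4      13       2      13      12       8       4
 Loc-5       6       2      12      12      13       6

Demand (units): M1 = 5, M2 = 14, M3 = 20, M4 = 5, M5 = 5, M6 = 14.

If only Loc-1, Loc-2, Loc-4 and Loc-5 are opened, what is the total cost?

Total cost: 846

Each neighborhood is assigned to its cheapest site among the open ones.
{Loc-1, Loc-2, Loc-4, Loc-5}: M1→Loc-2 6·5=30, M2→Loc-4 2·14=28, M3→Loc-2 6·20=120, M4→Loc-2 6·5=30, M5→Loc-1 3·5=15, M6→Loc-1 3·14=42. Service 265; fixed 581; total 846.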